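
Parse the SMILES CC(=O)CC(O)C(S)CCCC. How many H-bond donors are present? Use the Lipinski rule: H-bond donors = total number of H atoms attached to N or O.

1

Donors: find every N or O and count the H atoms it carries.
  atom 3 (O): bond orders sum to 2 → 0 H
  atom 6 (O): bond orders sum to 1 → 1 H
Lipinski HBD = 1.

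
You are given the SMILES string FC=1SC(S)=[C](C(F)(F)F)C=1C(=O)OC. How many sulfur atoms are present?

2

Scan the SMILES for S atoms (remember two-letter symbols like Cl and Br are single atoms).
Sulfur count: 2.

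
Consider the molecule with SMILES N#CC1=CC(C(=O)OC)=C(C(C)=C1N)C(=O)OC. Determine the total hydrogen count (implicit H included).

12

Walk through each heavy atom and fill implicit hydrogens from standard valence (C 4, N 3, O 2, S 2, halogen 1):
  atom 1: N, bond orders sum to 3 (valence 3) → 0 H
  atom 2: C, bond orders sum to 4 (valence 4) → 0 H
  atom 3: C, bond orders sum to 4 (valence 4) → 0 H
  atom 4: C, bond orders sum to 3 (valence 4) → 1 H
  atom 5: C, bond orders sum to 4 (valence 4) → 0 H
  atom 6: C, bond orders sum to 4 (valence 4) → 0 H
  atom 7: O, bond orders sum to 2 (valence 2) → 0 H
  atom 8: O, bond orders sum to 2 (valence 2) → 0 H
  atom 9: C, bond orders sum to 1 (valence 4) → 3 H
  atom 10: C, bond orders sum to 4 (valence 4) → 0 H
  atom 11: C, bond orders sum to 4 (valence 4) → 0 H
  atom 12: C, bond orders sum to 1 (valence 4) → 3 H
  atom 13: C, bond orders sum to 4 (valence 4) → 0 H
  atom 14: N, bond orders sum to 1 (valence 3) → 2 H
  atom 15: C, bond orders sum to 4 (valence 4) → 0 H
  atom 16: O, bond orders sum to 2 (valence 2) → 0 H
  atom 17: O, bond orders sum to 2 (valence 2) → 0 H
  atom 18: C, bond orders sum to 1 (valence 4) → 3 H
Total hydrogens: 12.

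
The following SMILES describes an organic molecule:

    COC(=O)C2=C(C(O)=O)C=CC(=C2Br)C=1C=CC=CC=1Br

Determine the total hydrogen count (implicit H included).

Walk through each heavy atom and fill implicit hydrogens from standard valence (C 4, N 3, O 2, S 2, halogen 1):
  atom 1: C, bond orders sum to 1 (valence 4) → 3 H
  atom 2: O, bond orders sum to 2 (valence 2) → 0 H
  atom 3: C, bond orders sum to 4 (valence 4) → 0 H
  atom 4: O, bond orders sum to 2 (valence 2) → 0 H
  atom 5: C, bond orders sum to 4 (valence 4) → 0 H
  atom 6: C, bond orders sum to 4 (valence 4) → 0 H
  atom 7: C, bond orders sum to 4 (valence 4) → 0 H
  atom 8: O, bond orders sum to 1 (valence 2) → 1 H
  atom 9: O, bond orders sum to 2 (valence 2) → 0 H
  atom 10: C, bond orders sum to 3 (valence 4) → 1 H
  atom 11: C, bond orders sum to 3 (valence 4) → 1 H
  atom 12: C, bond orders sum to 4 (valence 4) → 0 H
  atom 13: C, bond orders sum to 4 (valence 4) → 0 H
  atom 14: Br (halogen, monovalent) → 0 H
  atom 15: C, bond orders sum to 4 (valence 4) → 0 H
  atom 16: C, bond orders sum to 3 (valence 4) → 1 H
  atom 17: C, bond orders sum to 3 (valence 4) → 1 H
  atom 18: C, bond orders sum to 3 (valence 4) → 1 H
  atom 19: C, bond orders sum to 3 (valence 4) → 1 H
  atom 20: C, bond orders sum to 4 (valence 4) → 0 H
  atom 21: Br (halogen, monovalent) → 0 H
Total hydrogens: 10.

10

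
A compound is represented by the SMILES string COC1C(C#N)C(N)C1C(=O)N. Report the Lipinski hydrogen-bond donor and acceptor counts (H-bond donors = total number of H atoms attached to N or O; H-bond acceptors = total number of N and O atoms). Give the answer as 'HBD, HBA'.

4, 5

Donors: find every N or O and count the H atoms it carries.
  atom 2 (O): bond orders sum to 2 → 0 H
  atom 6 (N): bond orders sum to 3 → 0 H
  atom 8 (N): bond orders sum to 1 → 2 H
  atom 11 (O): bond orders sum to 2 → 0 H
  atom 12 (N): bond orders sum to 1 → 2 H
Lipinski HBD = 4.
Acceptors: N atoms = 3, O atoms = 2 → HBA = 5.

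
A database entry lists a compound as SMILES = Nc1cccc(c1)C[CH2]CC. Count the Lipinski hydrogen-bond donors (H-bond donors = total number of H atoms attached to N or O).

Donors: find every N or O and count the H atoms it carries.
  atom 1 (N): bond orders sum to 1 → 2 H
Lipinski HBD = 2.

2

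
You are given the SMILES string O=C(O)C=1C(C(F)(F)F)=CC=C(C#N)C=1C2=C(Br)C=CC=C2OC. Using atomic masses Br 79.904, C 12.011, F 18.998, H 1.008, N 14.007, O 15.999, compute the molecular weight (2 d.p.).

First, the molecular formula is C16H9BrF3NO3 (counting implicit H from valence).
  Br: 1 × 79.904 = 79.904
  C: 16 × 12.011 = 192.176
  F: 3 × 18.998 = 56.994
  H: 9 × 1.008 = 9.072
  N: 1 × 14.007 = 14.007
  O: 3 × 15.999 = 47.997
Sum: 1×79.904 + 16×12.011 + 3×18.998 + 9×1.008 + 1×14.007 + 3×15.999 = 400.150 → 400.15 g/mol.

400.15 g/mol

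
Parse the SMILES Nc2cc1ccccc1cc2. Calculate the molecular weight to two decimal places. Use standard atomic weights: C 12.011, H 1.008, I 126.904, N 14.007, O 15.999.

143.19 g/mol

First, the molecular formula is C10H9N (counting implicit H from valence).
  C: 10 × 12.011 = 120.110
  H: 9 × 1.008 = 9.072
  N: 1 × 14.007 = 14.007
Sum: 10×12.011 + 9×1.008 + 1×14.007 = 143.189 → 143.19 g/mol.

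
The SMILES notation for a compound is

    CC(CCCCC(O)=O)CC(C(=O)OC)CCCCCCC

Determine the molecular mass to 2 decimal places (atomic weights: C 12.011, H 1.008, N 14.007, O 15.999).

314.47 g/mol

First, the molecular formula is C18H34O4 (counting implicit H from valence).
  C: 18 × 12.011 = 216.198
  H: 34 × 1.008 = 34.272
  O: 4 × 15.999 = 63.996
Sum: 18×12.011 + 34×1.008 + 4×15.999 = 314.466 → 314.47 g/mol.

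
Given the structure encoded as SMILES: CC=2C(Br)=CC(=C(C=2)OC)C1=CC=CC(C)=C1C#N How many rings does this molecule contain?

2

In SMILES, each pair of matching ring-closure digits denotes one ring-closing bond; the number of such bonds equals the number of independent rings.
Ring-closure bonds here: 2.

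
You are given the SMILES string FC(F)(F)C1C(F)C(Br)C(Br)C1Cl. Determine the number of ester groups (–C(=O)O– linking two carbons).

Scan the SMILES for the ester motif — none present.

0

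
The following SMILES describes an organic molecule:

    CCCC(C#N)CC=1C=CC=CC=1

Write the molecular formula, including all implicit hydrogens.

Walk through each heavy atom and fill implicit hydrogens from standard valence (C 4, N 3, O 2, S 2, halogen 1):
  atom 1: C, bond orders sum to 1 (valence 4) → 3 H
  atom 2: C, bond orders sum to 2 (valence 4) → 2 H
  atom 3: C, bond orders sum to 2 (valence 4) → 2 H
  atom 4: C, bond orders sum to 3 (valence 4) → 1 H
  atom 5: C, bond orders sum to 4 (valence 4) → 0 H
  atom 6: N, bond orders sum to 3 (valence 3) → 0 H
  atom 7: C, bond orders sum to 2 (valence 4) → 2 H
  atom 8: C, bond orders sum to 4 (valence 4) → 0 H
  atom 9: C, bond orders sum to 3 (valence 4) → 1 H
  atom 10: C, bond orders sum to 3 (valence 4) → 1 H
  atom 11: C, bond orders sum to 3 (valence 4) → 1 H
  atom 12: C, bond orders sum to 3 (valence 4) → 1 H
  atom 13: C, bond orders sum to 3 (valence 4) → 1 H
Totals → C:12, H:15, N:1.
In Hill order: C12H15N.

C12H15N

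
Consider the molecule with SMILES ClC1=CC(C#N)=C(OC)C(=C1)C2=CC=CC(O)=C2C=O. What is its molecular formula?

C15H10ClNO3

Walk through each heavy atom and fill implicit hydrogens from standard valence (C 4, N 3, O 2, S 2, halogen 1):
  atom 1: Cl (halogen, monovalent) → 0 H
  atom 2: C, bond orders sum to 4 (valence 4) → 0 H
  atom 3: C, bond orders sum to 3 (valence 4) → 1 H
  atom 4: C, bond orders sum to 4 (valence 4) → 0 H
  atom 5: C, bond orders sum to 4 (valence 4) → 0 H
  atom 6: N, bond orders sum to 3 (valence 3) → 0 H
  atom 7: C, bond orders sum to 4 (valence 4) → 0 H
  atom 8: O, bond orders sum to 2 (valence 2) → 0 H
  atom 9: C, bond orders sum to 1 (valence 4) → 3 H
  atom 10: C, bond orders sum to 4 (valence 4) → 0 H
  atom 11: C, bond orders sum to 3 (valence 4) → 1 H
  atom 12: C, bond orders sum to 4 (valence 4) → 0 H
  atom 13: C, bond orders sum to 3 (valence 4) → 1 H
  atom 14: C, bond orders sum to 3 (valence 4) → 1 H
  atom 15: C, bond orders sum to 3 (valence 4) → 1 H
  atom 16: C, bond orders sum to 4 (valence 4) → 0 H
  atom 17: O, bond orders sum to 1 (valence 2) → 1 H
  atom 18: C, bond orders sum to 4 (valence 4) → 0 H
  atom 19: C, bond orders sum to 3 (valence 4) → 1 H
  atom 20: O, bond orders sum to 2 (valence 2) → 0 H
Totals → C:15, H:10, Cl:1, N:1, O:3.
In Hill order: C15H10ClNO3.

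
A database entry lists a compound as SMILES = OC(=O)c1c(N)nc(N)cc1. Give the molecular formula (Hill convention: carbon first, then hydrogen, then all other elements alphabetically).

C6H7N3O2

Walk through each heavy atom and fill implicit hydrogens from standard valence (C 4, N 3, O 2, S 2, halogen 1); for lowercase aromatic atoms, an aromatic c carries 1 H when it has two neighbours and 0 H with three, and aromatic n carries 0 H:
  atom 1: O, bond orders sum to 1 (valence 2) → 1 H
  atom 2: C, bond orders sum to 4 (valence 4) → 0 H
  atom 3: O, bond orders sum to 2 (valence 2) → 0 H
  atom 4: aromatic c, 3 neighbours → 0 H
  atom 5: aromatic c, 3 neighbours → 0 H
  atom 6: N, bond orders sum to 1 (valence 3) → 2 H
  atom 7: aromatic n, 2 neighbours → 0 H
  atom 8: aromatic c, 3 neighbours → 0 H
  atom 9: N, bond orders sum to 1 (valence 3) → 2 H
  atom 10: aromatic c, 2 neighbours → 1 H
  atom 11: aromatic c, 2 neighbours → 1 H
Totals → C:6, H:7, N:3, O:2.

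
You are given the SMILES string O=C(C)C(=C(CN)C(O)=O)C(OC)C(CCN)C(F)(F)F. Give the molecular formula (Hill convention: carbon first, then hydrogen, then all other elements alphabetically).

C12H19F3N2O4

Walk through each heavy atom and fill implicit hydrogens from standard valence (C 4, N 3, O 2, S 2, halogen 1):
  atom 1: O, bond orders sum to 2 (valence 2) → 0 H
  atom 2: C, bond orders sum to 4 (valence 4) → 0 H
  atom 3: C, bond orders sum to 1 (valence 4) → 3 H
  atom 4: C, bond orders sum to 4 (valence 4) → 0 H
  atom 5: C, bond orders sum to 4 (valence 4) → 0 H
  atom 6: C, bond orders sum to 2 (valence 4) → 2 H
  atom 7: N, bond orders sum to 1 (valence 3) → 2 H
  atom 8: C, bond orders sum to 4 (valence 4) → 0 H
  atom 9: O, bond orders sum to 1 (valence 2) → 1 H
  atom 10: O, bond orders sum to 2 (valence 2) → 0 H
  atom 11: C, bond orders sum to 3 (valence 4) → 1 H
  atom 12: O, bond orders sum to 2 (valence 2) → 0 H
  atom 13: C, bond orders sum to 1 (valence 4) → 3 H
  atom 14: C, bond orders sum to 3 (valence 4) → 1 H
  atom 15: C, bond orders sum to 2 (valence 4) → 2 H
  atom 16: C, bond orders sum to 2 (valence 4) → 2 H
  atom 17: N, bond orders sum to 1 (valence 3) → 2 H
  atom 18: C, bond orders sum to 4 (valence 4) → 0 H
  atom 19: F (halogen, monovalent) → 0 H
  atom 20: F (halogen, monovalent) → 0 H
  atom 21: F (halogen, monovalent) → 0 H
Totals → C:12, H:19, F:3, N:2, O:4.
In Hill order: C12H19F3N2O4.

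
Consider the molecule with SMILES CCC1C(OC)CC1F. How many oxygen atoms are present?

Scan the SMILES for O atoms (remember two-letter symbols like Cl and Br are single atoms).
Oxygen count: 1.

1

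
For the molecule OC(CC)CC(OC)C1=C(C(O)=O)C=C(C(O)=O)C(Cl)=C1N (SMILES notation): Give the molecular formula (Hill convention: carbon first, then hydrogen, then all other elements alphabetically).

C14H18ClNO6

Walk through each heavy atom and fill implicit hydrogens from standard valence (C 4, N 3, O 2, S 2, halogen 1):
  atom 1: O, bond orders sum to 1 (valence 2) → 1 H
  atom 2: C, bond orders sum to 3 (valence 4) → 1 H
  atom 3: C, bond orders sum to 2 (valence 4) → 2 H
  atom 4: C, bond orders sum to 1 (valence 4) → 3 H
  atom 5: C, bond orders sum to 2 (valence 4) → 2 H
  atom 6: C, bond orders sum to 3 (valence 4) → 1 H
  atom 7: O, bond orders sum to 2 (valence 2) → 0 H
  atom 8: C, bond orders sum to 1 (valence 4) → 3 H
  atom 9: C, bond orders sum to 4 (valence 4) → 0 H
  atom 10: C, bond orders sum to 4 (valence 4) → 0 H
  atom 11: C, bond orders sum to 4 (valence 4) → 0 H
  atom 12: O, bond orders sum to 1 (valence 2) → 1 H
  atom 13: O, bond orders sum to 2 (valence 2) → 0 H
  atom 14: C, bond orders sum to 3 (valence 4) → 1 H
  atom 15: C, bond orders sum to 4 (valence 4) → 0 H
  atom 16: C, bond orders sum to 4 (valence 4) → 0 H
  atom 17: O, bond orders sum to 1 (valence 2) → 1 H
  atom 18: O, bond orders sum to 2 (valence 2) → 0 H
  atom 19: C, bond orders sum to 4 (valence 4) → 0 H
  atom 20: Cl (halogen, monovalent) → 0 H
  atom 21: C, bond orders sum to 4 (valence 4) → 0 H
  atom 22: N, bond orders sum to 1 (valence 3) → 2 H
Totals → C:14, H:18, Cl:1, N:1, O:6.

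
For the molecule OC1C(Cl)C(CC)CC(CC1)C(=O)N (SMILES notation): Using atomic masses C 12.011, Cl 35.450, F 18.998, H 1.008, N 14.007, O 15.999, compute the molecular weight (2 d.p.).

First, the molecular formula is C10H18ClNO2 (counting implicit H from valence).
  C: 10 × 12.011 = 120.110
  Cl: 1 × 35.450 = 35.450
  H: 18 × 1.008 = 18.144
  N: 1 × 14.007 = 14.007
  O: 2 × 15.999 = 31.998
Sum: 10×12.011 + 1×35.450 + 18×1.008 + 1×14.007 + 2×15.999 = 219.709 → 219.71 g/mol.

219.71 g/mol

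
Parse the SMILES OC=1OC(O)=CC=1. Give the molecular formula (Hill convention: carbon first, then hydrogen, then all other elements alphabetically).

Walk through each heavy atom and fill implicit hydrogens from standard valence (C 4, N 3, O 2, S 2, halogen 1):
  atom 1: O, bond orders sum to 1 (valence 2) → 1 H
  atom 2: C, bond orders sum to 4 (valence 4) → 0 H
  atom 3: O, bond orders sum to 2 (valence 2) → 0 H
  atom 4: C, bond orders sum to 4 (valence 4) → 0 H
  atom 5: O, bond orders sum to 1 (valence 2) → 1 H
  atom 6: C, bond orders sum to 3 (valence 4) → 1 H
  atom 7: C, bond orders sum to 3 (valence 4) → 1 H
Totals → C:4, H:4, O:3.

C4H4O3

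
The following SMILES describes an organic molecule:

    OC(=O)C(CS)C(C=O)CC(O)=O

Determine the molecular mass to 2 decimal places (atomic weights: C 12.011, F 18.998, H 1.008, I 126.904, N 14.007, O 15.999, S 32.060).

206.21 g/mol

First, the molecular formula is C7H10O5S (counting implicit H from valence).
  C: 7 × 12.011 = 84.077
  H: 10 × 1.008 = 10.080
  O: 5 × 15.999 = 79.995
  S: 1 × 32.060 = 32.060
Sum: 7×12.011 + 10×1.008 + 5×15.999 + 1×32.060 = 206.212 → 206.21 g/mol.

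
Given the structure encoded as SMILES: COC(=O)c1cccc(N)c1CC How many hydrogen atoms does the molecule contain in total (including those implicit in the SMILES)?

Walk through each heavy atom and fill implicit hydrogens from standard valence (C 4, N 3, O 2, S 2, halogen 1); for lowercase aromatic atoms, an aromatic c carries 1 H when it has two neighbours and 0 H with three, and aromatic n carries 0 H:
  atom 1: C, bond orders sum to 1 (valence 4) → 3 H
  atom 2: O, bond orders sum to 2 (valence 2) → 0 H
  atom 3: C, bond orders sum to 4 (valence 4) → 0 H
  atom 4: O, bond orders sum to 2 (valence 2) → 0 H
  atom 5: aromatic c, 3 neighbours → 0 H
  atom 6: aromatic c, 2 neighbours → 1 H
  atom 7: aromatic c, 2 neighbours → 1 H
  atom 8: aromatic c, 2 neighbours → 1 H
  atom 9: aromatic c, 3 neighbours → 0 H
  atom 10: N, bond orders sum to 1 (valence 3) → 2 H
  atom 11: aromatic c, 3 neighbours → 0 H
  atom 12: C, bond orders sum to 2 (valence 4) → 2 H
  atom 13: C, bond orders sum to 1 (valence 4) → 3 H
Total hydrogens: 13.

13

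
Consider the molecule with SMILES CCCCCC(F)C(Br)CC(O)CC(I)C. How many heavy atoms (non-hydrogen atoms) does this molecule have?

Every atom symbol written in the SMILES (organic subset) is one heavy atom; implicit H are not written.
Heavy atoms by element → Br:1, C:12, F:1, I:1, O:1.
Total: 16.

16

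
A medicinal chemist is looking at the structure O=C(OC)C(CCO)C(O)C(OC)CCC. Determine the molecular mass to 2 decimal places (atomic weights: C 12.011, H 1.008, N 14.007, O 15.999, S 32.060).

234.29 g/mol

First, the molecular formula is C11H22O5 (counting implicit H from valence).
  C: 11 × 12.011 = 132.121
  H: 22 × 1.008 = 22.176
  O: 5 × 15.999 = 79.995
Sum: 11×12.011 + 22×1.008 + 5×15.999 = 234.292 → 234.29 g/mol.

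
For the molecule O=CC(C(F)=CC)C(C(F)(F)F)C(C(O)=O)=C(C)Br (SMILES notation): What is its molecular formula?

C11H11BrF4O3

Walk through each heavy atom and fill implicit hydrogens from standard valence (C 4, N 3, O 2, S 2, halogen 1):
  atom 1: O, bond orders sum to 2 (valence 2) → 0 H
  atom 2: C, bond orders sum to 3 (valence 4) → 1 H
  atom 3: C, bond orders sum to 3 (valence 4) → 1 H
  atom 4: C, bond orders sum to 4 (valence 4) → 0 H
  atom 5: F (halogen, monovalent) → 0 H
  atom 6: C, bond orders sum to 3 (valence 4) → 1 H
  atom 7: C, bond orders sum to 1 (valence 4) → 3 H
  atom 8: C, bond orders sum to 3 (valence 4) → 1 H
  atom 9: C, bond orders sum to 4 (valence 4) → 0 H
  atom 10: F (halogen, monovalent) → 0 H
  atom 11: F (halogen, monovalent) → 0 H
  atom 12: F (halogen, monovalent) → 0 H
  atom 13: C, bond orders sum to 4 (valence 4) → 0 H
  atom 14: C, bond orders sum to 4 (valence 4) → 0 H
  atom 15: O, bond orders sum to 1 (valence 2) → 1 H
  atom 16: O, bond orders sum to 2 (valence 2) → 0 H
  atom 17: C, bond orders sum to 4 (valence 4) → 0 H
  atom 18: C, bond orders sum to 1 (valence 4) → 3 H
  atom 19: Br (halogen, monovalent) → 0 H
Totals → C:11, H:11, Br:1, F:4, O:3.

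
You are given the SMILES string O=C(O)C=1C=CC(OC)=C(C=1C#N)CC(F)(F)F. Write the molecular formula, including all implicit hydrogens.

C11H8F3NO3

Walk through each heavy atom and fill implicit hydrogens from standard valence (C 4, N 3, O 2, S 2, halogen 1):
  atom 1: O, bond orders sum to 2 (valence 2) → 0 H
  atom 2: C, bond orders sum to 4 (valence 4) → 0 H
  atom 3: O, bond orders sum to 1 (valence 2) → 1 H
  atom 4: C, bond orders sum to 4 (valence 4) → 0 H
  atom 5: C, bond orders sum to 3 (valence 4) → 1 H
  atom 6: C, bond orders sum to 3 (valence 4) → 1 H
  atom 7: C, bond orders sum to 4 (valence 4) → 0 H
  atom 8: O, bond orders sum to 2 (valence 2) → 0 H
  atom 9: C, bond orders sum to 1 (valence 4) → 3 H
  atom 10: C, bond orders sum to 4 (valence 4) → 0 H
  atom 11: C, bond orders sum to 4 (valence 4) → 0 H
  atom 12: C, bond orders sum to 4 (valence 4) → 0 H
  atom 13: N, bond orders sum to 3 (valence 3) → 0 H
  atom 14: C, bond orders sum to 2 (valence 4) → 2 H
  atom 15: C, bond orders sum to 4 (valence 4) → 0 H
  atom 16: F (halogen, monovalent) → 0 H
  atom 17: F (halogen, monovalent) → 0 H
  atom 18: F (halogen, monovalent) → 0 H
Totals → C:11, H:8, F:3, N:1, O:3.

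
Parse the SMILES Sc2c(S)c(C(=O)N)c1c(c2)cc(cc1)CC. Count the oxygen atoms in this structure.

1

Scan the SMILES for O atoms (remember two-letter symbols like Cl and Br are single atoms).
Oxygen count: 1.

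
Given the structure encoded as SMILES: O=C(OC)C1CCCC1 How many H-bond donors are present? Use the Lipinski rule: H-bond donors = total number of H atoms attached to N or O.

Donors: find every N or O and count the H atoms it carries.
  atom 1 (O): bond orders sum to 2 → 0 H
  atom 3 (O): bond orders sum to 2 → 0 H
Lipinski HBD = 0.

0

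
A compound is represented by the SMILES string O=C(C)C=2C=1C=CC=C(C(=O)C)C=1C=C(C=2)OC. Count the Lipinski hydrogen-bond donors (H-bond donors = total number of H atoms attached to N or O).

Donors: find every N or O and count the H atoms it carries.
  atom 1 (O): bond orders sum to 2 → 0 H
  atom 11 (O): bond orders sum to 2 → 0 H
  atom 17 (O): bond orders sum to 2 → 0 H
Lipinski HBD = 0.

0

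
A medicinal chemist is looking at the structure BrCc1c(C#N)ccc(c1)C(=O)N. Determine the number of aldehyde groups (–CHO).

Scan the SMILES for the aldehyde motif — none present.
Groups that are present: 1 amide, 1 nitrile.

0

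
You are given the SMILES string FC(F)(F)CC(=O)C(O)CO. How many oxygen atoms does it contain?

3

Scan the SMILES for O atoms (remember two-letter symbols like Cl and Br are single atoms).
Oxygen count: 3.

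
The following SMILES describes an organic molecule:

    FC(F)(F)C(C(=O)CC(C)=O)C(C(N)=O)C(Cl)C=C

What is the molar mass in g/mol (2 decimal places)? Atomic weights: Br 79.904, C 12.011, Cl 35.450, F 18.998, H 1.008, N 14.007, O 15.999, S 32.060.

First, the molecular formula is C11H13ClF3NO3 (counting implicit H from valence).
  C: 11 × 12.011 = 132.121
  Cl: 1 × 35.450 = 35.450
  F: 3 × 18.998 = 56.994
  H: 13 × 1.008 = 13.104
  N: 1 × 14.007 = 14.007
  O: 3 × 15.999 = 47.997
Sum: 11×12.011 + 1×35.450 + 3×18.998 + 13×1.008 + 1×14.007 + 3×15.999 = 299.673 → 299.67 g/mol.

299.67 g/mol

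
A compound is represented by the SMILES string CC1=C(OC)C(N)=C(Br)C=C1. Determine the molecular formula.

Walk through each heavy atom and fill implicit hydrogens from standard valence (C 4, N 3, O 2, S 2, halogen 1):
  atom 1: C, bond orders sum to 1 (valence 4) → 3 H
  atom 2: C, bond orders sum to 4 (valence 4) → 0 H
  atom 3: C, bond orders sum to 4 (valence 4) → 0 H
  atom 4: O, bond orders sum to 2 (valence 2) → 0 H
  atom 5: C, bond orders sum to 1 (valence 4) → 3 H
  atom 6: C, bond orders sum to 4 (valence 4) → 0 H
  atom 7: N, bond orders sum to 1 (valence 3) → 2 H
  atom 8: C, bond orders sum to 4 (valence 4) → 0 H
  atom 9: Br (halogen, monovalent) → 0 H
  atom 10: C, bond orders sum to 3 (valence 4) → 1 H
  atom 11: C, bond orders sum to 3 (valence 4) → 1 H
Totals → C:8, H:10, Br:1, N:1, O:1.
In Hill order: C8H10BrNO.

C8H10BrNO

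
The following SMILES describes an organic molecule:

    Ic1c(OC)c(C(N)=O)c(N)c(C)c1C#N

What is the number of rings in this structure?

1

In SMILES, each pair of matching ring-closure digits denotes one ring-closing bond; the number of such bonds equals the number of independent rings.
Ring-closure bonds here: 1.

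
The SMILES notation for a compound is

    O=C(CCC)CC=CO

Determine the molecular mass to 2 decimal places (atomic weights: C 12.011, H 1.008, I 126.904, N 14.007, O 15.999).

First, the molecular formula is C7H12O2 (counting implicit H from valence).
  C: 7 × 12.011 = 84.077
  H: 12 × 1.008 = 12.096
  O: 2 × 15.999 = 31.998
Sum: 7×12.011 + 12×1.008 + 2×15.999 = 128.171 → 128.17 g/mol.

128.17 g/mol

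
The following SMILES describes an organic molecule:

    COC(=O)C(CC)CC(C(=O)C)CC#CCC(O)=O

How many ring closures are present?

In SMILES, each pair of matching ring-closure digits denotes one ring-closing bond; the number of such bonds equals the number of independent rings.
Ring-closure bonds here: 0.

0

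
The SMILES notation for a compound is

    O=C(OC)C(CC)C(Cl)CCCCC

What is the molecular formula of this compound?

Walk through each heavy atom and fill implicit hydrogens from standard valence (C 4, N 3, O 2, S 2, halogen 1):
  atom 1: O, bond orders sum to 2 (valence 2) → 0 H
  atom 2: C, bond orders sum to 4 (valence 4) → 0 H
  atom 3: O, bond orders sum to 2 (valence 2) → 0 H
  atom 4: C, bond orders sum to 1 (valence 4) → 3 H
  atom 5: C, bond orders sum to 3 (valence 4) → 1 H
  atom 6: C, bond orders sum to 2 (valence 4) → 2 H
  atom 7: C, bond orders sum to 1 (valence 4) → 3 H
  atom 8: C, bond orders sum to 3 (valence 4) → 1 H
  atom 9: Cl (halogen, monovalent) → 0 H
  atom 10: C, bond orders sum to 2 (valence 4) → 2 H
  atom 11: C, bond orders sum to 2 (valence 4) → 2 H
  atom 12: C, bond orders sum to 2 (valence 4) → 2 H
  atom 13: C, bond orders sum to 2 (valence 4) → 2 H
  atom 14: C, bond orders sum to 1 (valence 4) → 3 H
Totals → C:11, H:21, Cl:1, O:2.

C11H21ClO2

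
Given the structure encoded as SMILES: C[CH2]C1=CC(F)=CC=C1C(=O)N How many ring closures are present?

1

In SMILES, each pair of matching ring-closure digits denotes one ring-closing bond; the number of such bonds equals the number of independent rings.
Ring-closure bonds here: 1.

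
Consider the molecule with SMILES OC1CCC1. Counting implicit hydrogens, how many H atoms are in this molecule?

Walk through each heavy atom and fill implicit hydrogens from standard valence (C 4, N 3, O 2, S 2, halogen 1):
  atom 1: O, bond orders sum to 1 (valence 2) → 1 H
  atom 2: C, bond orders sum to 3 (valence 4) → 1 H
  atom 3: C, bond orders sum to 2 (valence 4) → 2 H
  atom 4: C, bond orders sum to 2 (valence 4) → 2 H
  atom 5: C, bond orders sum to 2 (valence 4) → 2 H
Total hydrogens: 8.

8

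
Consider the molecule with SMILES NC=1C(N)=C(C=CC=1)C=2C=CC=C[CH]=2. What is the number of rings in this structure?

In SMILES, each pair of matching ring-closure digits denotes one ring-closing bond; the number of such bonds equals the number of independent rings.
Ring-closure bonds here: 2.

2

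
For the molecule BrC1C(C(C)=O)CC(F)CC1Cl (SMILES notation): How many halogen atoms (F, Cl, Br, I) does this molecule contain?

3

Halogen atoms appear at heavy-atom positions 1, 9, 12 (1×Br, 1×Cl, 1×F).
Other groups present: 1 ketone.
Halogen count: 3.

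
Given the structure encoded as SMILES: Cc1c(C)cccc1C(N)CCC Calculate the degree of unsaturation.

Molecular formula: C12H19N.
DoU = (2C + 2 + N − H − X) / 2, where X is the halogen count and O/S are ignored.
    = (2·12 + 2 + 1 − 19 − 0) / 2 = 8 / 2 = 4.

4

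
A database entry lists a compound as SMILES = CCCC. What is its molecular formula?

Walk through each heavy atom and fill implicit hydrogens from standard valence (C 4, N 3, O 2, S 2, halogen 1):
  atom 1: C, bond orders sum to 1 (valence 4) → 3 H
  atom 2: C, bond orders sum to 2 (valence 4) → 2 H
  atom 3: C, bond orders sum to 2 (valence 4) → 2 H
  atom 4: C, bond orders sum to 1 (valence 4) → 3 H
Totals → C:4, H:10.

C4H10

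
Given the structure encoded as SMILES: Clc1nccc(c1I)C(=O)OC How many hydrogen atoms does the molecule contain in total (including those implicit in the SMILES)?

5

Walk through each heavy atom and fill implicit hydrogens from standard valence (C 4, N 3, O 2, S 2, halogen 1); for lowercase aromatic atoms, an aromatic c carries 1 H when it has two neighbours and 0 H with three, and aromatic n carries 0 H:
  atom 1: Cl (halogen, monovalent) → 0 H
  atom 2: aromatic c, 3 neighbours → 0 H
  atom 3: aromatic n, 2 neighbours → 0 H
  atom 4: aromatic c, 2 neighbours → 1 H
  atom 5: aromatic c, 2 neighbours → 1 H
  atom 6: aromatic c, 3 neighbours → 0 H
  atom 7: aromatic c, 3 neighbours → 0 H
  atom 8: I (halogen, monovalent) → 0 H
  atom 9: C, bond orders sum to 4 (valence 4) → 0 H
  atom 10: O, bond orders sum to 2 (valence 2) → 0 H
  atom 11: O, bond orders sum to 2 (valence 2) → 0 H
  atom 12: C, bond orders sum to 1 (valence 4) → 3 H
Total hydrogens: 5.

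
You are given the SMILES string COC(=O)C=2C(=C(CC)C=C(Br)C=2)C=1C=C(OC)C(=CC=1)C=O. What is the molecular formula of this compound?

C18H17BrO4

Walk through each heavy atom and fill implicit hydrogens from standard valence (C 4, N 3, O 2, S 2, halogen 1):
  atom 1: C, bond orders sum to 1 (valence 4) → 3 H
  atom 2: O, bond orders sum to 2 (valence 2) → 0 H
  atom 3: C, bond orders sum to 4 (valence 4) → 0 H
  atom 4: O, bond orders sum to 2 (valence 2) → 0 H
  atom 5: C, bond orders sum to 4 (valence 4) → 0 H
  atom 6: C, bond orders sum to 4 (valence 4) → 0 H
  atom 7: C, bond orders sum to 4 (valence 4) → 0 H
  atom 8: C, bond orders sum to 2 (valence 4) → 2 H
  atom 9: C, bond orders sum to 1 (valence 4) → 3 H
  atom 10: C, bond orders sum to 3 (valence 4) → 1 H
  atom 11: C, bond orders sum to 4 (valence 4) → 0 H
  atom 12: Br (halogen, monovalent) → 0 H
  atom 13: C, bond orders sum to 3 (valence 4) → 1 H
  atom 14: C, bond orders sum to 4 (valence 4) → 0 H
  atom 15: C, bond orders sum to 3 (valence 4) → 1 H
  atom 16: C, bond orders sum to 4 (valence 4) → 0 H
  atom 17: O, bond orders sum to 2 (valence 2) → 0 H
  atom 18: C, bond orders sum to 1 (valence 4) → 3 H
  atom 19: C, bond orders sum to 4 (valence 4) → 0 H
  atom 20: C, bond orders sum to 3 (valence 4) → 1 H
  atom 21: C, bond orders sum to 3 (valence 4) → 1 H
  atom 22: C, bond orders sum to 3 (valence 4) → 1 H
  atom 23: O, bond orders sum to 2 (valence 2) → 0 H
Totals → C:18, H:17, Br:1, O:4.
In Hill order: C18H17BrO4.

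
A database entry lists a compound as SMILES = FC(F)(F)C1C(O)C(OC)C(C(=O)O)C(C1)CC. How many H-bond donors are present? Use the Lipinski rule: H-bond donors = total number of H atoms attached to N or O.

Donors: find every N or O and count the H atoms it carries.
  atom 7 (O): bond orders sum to 1 → 1 H
  atom 9 (O): bond orders sum to 2 → 0 H
  atom 13 (O): bond orders sum to 2 → 0 H
  atom 14 (O): bond orders sum to 1 → 1 H
Lipinski HBD = 2.

2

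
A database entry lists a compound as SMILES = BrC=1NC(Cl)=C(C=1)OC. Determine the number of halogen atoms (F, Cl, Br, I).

2

Halogen atoms appear at heavy-atom positions 1, 5 (1×Br, 1×Cl).
Other groups present: 1 ether.
Halogen count: 2.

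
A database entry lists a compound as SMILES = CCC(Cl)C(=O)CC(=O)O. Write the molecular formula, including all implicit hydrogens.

C6H9ClO3

Walk through each heavy atom and fill implicit hydrogens from standard valence (C 4, N 3, O 2, S 2, halogen 1):
  atom 1: C, bond orders sum to 1 (valence 4) → 3 H
  atom 2: C, bond orders sum to 2 (valence 4) → 2 H
  atom 3: C, bond orders sum to 3 (valence 4) → 1 H
  atom 4: Cl (halogen, monovalent) → 0 H
  atom 5: C, bond orders sum to 4 (valence 4) → 0 H
  atom 6: O, bond orders sum to 2 (valence 2) → 0 H
  atom 7: C, bond orders sum to 2 (valence 4) → 2 H
  atom 8: C, bond orders sum to 4 (valence 4) → 0 H
  atom 9: O, bond orders sum to 2 (valence 2) → 0 H
  atom 10: O, bond orders sum to 1 (valence 2) → 1 H
Totals → C:6, H:9, Cl:1, O:3.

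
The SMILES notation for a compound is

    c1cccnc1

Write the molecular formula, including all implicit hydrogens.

Walk through each heavy atom and fill implicit hydrogens from standard valence (C 4, N 3, O 2, S 2, halogen 1); for lowercase aromatic atoms, an aromatic c carries 1 H when it has two neighbours and 0 H with three, and aromatic n carries 0 H:
  atom 1: aromatic c, 2 neighbours → 1 H
  atom 2: aromatic c, 2 neighbours → 1 H
  atom 3: aromatic c, 2 neighbours → 1 H
  atom 4: aromatic c, 2 neighbours → 1 H
  atom 5: aromatic n, 2 neighbours → 0 H
  atom 6: aromatic c, 2 neighbours → 1 H
Totals → C:5, H:5, N:1.

C5H5N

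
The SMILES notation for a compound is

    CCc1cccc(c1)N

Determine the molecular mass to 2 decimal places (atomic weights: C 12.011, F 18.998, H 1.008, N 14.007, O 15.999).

First, the molecular formula is C8H11N (counting implicit H from valence).
  C: 8 × 12.011 = 96.088
  H: 11 × 1.008 = 11.088
  N: 1 × 14.007 = 14.007
Sum: 8×12.011 + 11×1.008 + 1×14.007 = 121.183 → 121.18 g/mol.

121.18 g/mol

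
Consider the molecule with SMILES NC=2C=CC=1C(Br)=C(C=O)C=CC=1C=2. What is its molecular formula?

C11H8BrNO

Walk through each heavy atom and fill implicit hydrogens from standard valence (C 4, N 3, O 2, S 2, halogen 1):
  atom 1: N, bond orders sum to 1 (valence 3) → 2 H
  atom 2: C, bond orders sum to 4 (valence 4) → 0 H
  atom 3: C, bond orders sum to 3 (valence 4) → 1 H
  atom 4: C, bond orders sum to 3 (valence 4) → 1 H
  atom 5: C, bond orders sum to 4 (valence 4) → 0 H
  atom 6: C, bond orders sum to 4 (valence 4) → 0 H
  atom 7: Br (halogen, monovalent) → 0 H
  atom 8: C, bond orders sum to 4 (valence 4) → 0 H
  atom 9: C, bond orders sum to 3 (valence 4) → 1 H
  atom 10: O, bond orders sum to 2 (valence 2) → 0 H
  atom 11: C, bond orders sum to 3 (valence 4) → 1 H
  atom 12: C, bond orders sum to 3 (valence 4) → 1 H
  atom 13: C, bond orders sum to 4 (valence 4) → 0 H
  atom 14: C, bond orders sum to 3 (valence 4) → 1 H
Totals → C:11, H:8, Br:1, N:1, O:1.
In Hill order: C11H8BrNO.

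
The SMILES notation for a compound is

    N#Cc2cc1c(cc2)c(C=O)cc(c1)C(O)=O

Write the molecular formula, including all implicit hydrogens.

Walk through each heavy atom and fill implicit hydrogens from standard valence (C 4, N 3, O 2, S 2, halogen 1); for lowercase aromatic atoms, an aromatic c carries 1 H when it has two neighbours and 0 H with three, and aromatic n carries 0 H:
  atom 1: N, bond orders sum to 3 (valence 3) → 0 H
  atom 2: C, bond orders sum to 4 (valence 4) → 0 H
  atom 3: aromatic c, 3 neighbours → 0 H
  atom 4: aromatic c, 2 neighbours → 1 H
  atom 5: aromatic c, 3 neighbours → 0 H
  atom 6: aromatic c, 3 neighbours → 0 H
  atom 7: aromatic c, 2 neighbours → 1 H
  atom 8: aromatic c, 2 neighbours → 1 H
  atom 9: aromatic c, 3 neighbours → 0 H
  atom 10: C, bond orders sum to 3 (valence 4) → 1 H
  atom 11: O, bond orders sum to 2 (valence 2) → 0 H
  atom 12: aromatic c, 2 neighbours → 1 H
  atom 13: aromatic c, 3 neighbours → 0 H
  atom 14: aromatic c, 2 neighbours → 1 H
  atom 15: C, bond orders sum to 4 (valence 4) → 0 H
  atom 16: O, bond orders sum to 1 (valence 2) → 1 H
  atom 17: O, bond orders sum to 2 (valence 2) → 0 H
Totals → C:13, H:7, N:1, O:3.
In Hill order: C13H7NO3.

C13H7NO3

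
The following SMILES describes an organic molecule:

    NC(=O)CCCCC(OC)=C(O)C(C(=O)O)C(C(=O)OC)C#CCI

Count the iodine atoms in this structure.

Scan the SMILES for I atoms (remember two-letter symbols like Cl and Br are single atoms).
Iodine count: 1.

1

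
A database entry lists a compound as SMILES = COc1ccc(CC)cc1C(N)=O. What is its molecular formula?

C10H13NO2

Walk through each heavy atom and fill implicit hydrogens from standard valence (C 4, N 3, O 2, S 2, halogen 1); for lowercase aromatic atoms, an aromatic c carries 1 H when it has two neighbours and 0 H with three, and aromatic n carries 0 H:
  atom 1: C, bond orders sum to 1 (valence 4) → 3 H
  atom 2: O, bond orders sum to 2 (valence 2) → 0 H
  atom 3: aromatic c, 3 neighbours → 0 H
  atom 4: aromatic c, 2 neighbours → 1 H
  atom 5: aromatic c, 2 neighbours → 1 H
  atom 6: aromatic c, 3 neighbours → 0 H
  atom 7: C, bond orders sum to 2 (valence 4) → 2 H
  atom 8: C, bond orders sum to 1 (valence 4) → 3 H
  atom 9: aromatic c, 2 neighbours → 1 H
  atom 10: aromatic c, 3 neighbours → 0 H
  atom 11: C, bond orders sum to 4 (valence 4) → 0 H
  atom 12: N, bond orders sum to 1 (valence 3) → 2 H
  atom 13: O, bond orders sum to 2 (valence 2) → 0 H
Totals → C:10, H:13, N:1, O:2.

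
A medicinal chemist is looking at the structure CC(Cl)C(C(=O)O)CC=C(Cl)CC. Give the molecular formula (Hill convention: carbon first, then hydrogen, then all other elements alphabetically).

Walk through each heavy atom and fill implicit hydrogens from standard valence (C 4, N 3, O 2, S 2, halogen 1):
  atom 1: C, bond orders sum to 1 (valence 4) → 3 H
  atom 2: C, bond orders sum to 3 (valence 4) → 1 H
  atom 3: Cl (halogen, monovalent) → 0 H
  atom 4: C, bond orders sum to 3 (valence 4) → 1 H
  atom 5: C, bond orders sum to 4 (valence 4) → 0 H
  atom 6: O, bond orders sum to 2 (valence 2) → 0 H
  atom 7: O, bond orders sum to 1 (valence 2) → 1 H
  atom 8: C, bond orders sum to 2 (valence 4) → 2 H
  atom 9: C, bond orders sum to 3 (valence 4) → 1 H
  atom 10: C, bond orders sum to 4 (valence 4) → 0 H
  atom 11: Cl (halogen, monovalent) → 0 H
  atom 12: C, bond orders sum to 2 (valence 4) → 2 H
  atom 13: C, bond orders sum to 1 (valence 4) → 3 H
Totals → C:9, H:14, Cl:2, O:2.

C9H14Cl2O2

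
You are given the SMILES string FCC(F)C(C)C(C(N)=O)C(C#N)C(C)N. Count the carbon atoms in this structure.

10

Count every carbon token in the SMILES (each C, including those in ring-closure positions and inside branches).
Carbon count: 10.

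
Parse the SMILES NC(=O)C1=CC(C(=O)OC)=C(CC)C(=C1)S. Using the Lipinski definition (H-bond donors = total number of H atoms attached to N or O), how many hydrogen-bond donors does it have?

2

Donors: find every N or O and count the H atoms it carries.
  atom 1 (N): bond orders sum to 1 → 2 H
  atom 3 (O): bond orders sum to 2 → 0 H
  atom 8 (O): bond orders sum to 2 → 0 H
  atom 9 (O): bond orders sum to 2 → 0 H
Lipinski HBD = 2.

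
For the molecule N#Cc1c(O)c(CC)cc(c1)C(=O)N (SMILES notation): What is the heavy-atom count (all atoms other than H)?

14

Every atom symbol written in the SMILES (organic subset) is one heavy atom; implicit H are not written.
Heavy atoms by element → C:10, N:2, O:2.
Total: 14.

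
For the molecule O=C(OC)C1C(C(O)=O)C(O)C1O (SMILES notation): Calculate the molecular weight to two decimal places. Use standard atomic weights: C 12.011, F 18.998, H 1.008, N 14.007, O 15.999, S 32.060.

First, the molecular formula is C7H10O6 (counting implicit H from valence).
  C: 7 × 12.011 = 84.077
  H: 10 × 1.008 = 10.080
  O: 6 × 15.999 = 95.994
Sum: 7×12.011 + 10×1.008 + 6×15.999 = 190.151 → 190.15 g/mol.

190.15 g/mol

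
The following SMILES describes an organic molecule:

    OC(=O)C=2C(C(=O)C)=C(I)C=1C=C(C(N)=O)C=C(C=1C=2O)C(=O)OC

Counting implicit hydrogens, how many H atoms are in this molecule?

Walk through each heavy atom and fill implicit hydrogens from standard valence (C 4, N 3, O 2, S 2, halogen 1):
  atom 1: O, bond orders sum to 1 (valence 2) → 1 H
  atom 2: C, bond orders sum to 4 (valence 4) → 0 H
  atom 3: O, bond orders sum to 2 (valence 2) → 0 H
  atom 4: C, bond orders sum to 4 (valence 4) → 0 H
  atom 5: C, bond orders sum to 4 (valence 4) → 0 H
  atom 6: C, bond orders sum to 4 (valence 4) → 0 H
  atom 7: O, bond orders sum to 2 (valence 2) → 0 H
  atom 8: C, bond orders sum to 1 (valence 4) → 3 H
  atom 9: C, bond orders sum to 4 (valence 4) → 0 H
  atom 10: I (halogen, monovalent) → 0 H
  atom 11: C, bond orders sum to 4 (valence 4) → 0 H
  atom 12: C, bond orders sum to 3 (valence 4) → 1 H
  atom 13: C, bond orders sum to 4 (valence 4) → 0 H
  atom 14: C, bond orders sum to 4 (valence 4) → 0 H
  atom 15: N, bond orders sum to 1 (valence 3) → 2 H
  atom 16: O, bond orders sum to 2 (valence 2) → 0 H
  atom 17: C, bond orders sum to 3 (valence 4) → 1 H
  atom 18: C, bond orders sum to 4 (valence 4) → 0 H
  atom 19: C, bond orders sum to 4 (valence 4) → 0 H
  atom 20: C, bond orders sum to 4 (valence 4) → 0 H
  atom 21: O, bond orders sum to 1 (valence 2) → 1 H
  atom 22: C, bond orders sum to 4 (valence 4) → 0 H
  atom 23: O, bond orders sum to 2 (valence 2) → 0 H
  atom 24: O, bond orders sum to 2 (valence 2) → 0 H
  atom 25: C, bond orders sum to 1 (valence 4) → 3 H
Total hydrogens: 12.

12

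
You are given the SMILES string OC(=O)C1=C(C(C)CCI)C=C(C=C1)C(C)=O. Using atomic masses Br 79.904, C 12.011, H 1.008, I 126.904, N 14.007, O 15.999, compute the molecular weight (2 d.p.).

346.16 g/mol

First, the molecular formula is C13H15IO3 (counting implicit H from valence).
  C: 13 × 12.011 = 156.143
  H: 15 × 1.008 = 15.120
  I: 1 × 126.904 = 126.904
  O: 3 × 15.999 = 47.997
Sum: 13×12.011 + 15×1.008 + 1×126.904 + 3×15.999 = 346.164 → 346.16 g/mol.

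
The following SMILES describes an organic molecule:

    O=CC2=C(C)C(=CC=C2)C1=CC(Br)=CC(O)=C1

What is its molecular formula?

Walk through each heavy atom and fill implicit hydrogens from standard valence (C 4, N 3, O 2, S 2, halogen 1):
  atom 1: O, bond orders sum to 2 (valence 2) → 0 H
  atom 2: C, bond orders sum to 3 (valence 4) → 1 H
  atom 3: C, bond orders sum to 4 (valence 4) → 0 H
  atom 4: C, bond orders sum to 4 (valence 4) → 0 H
  atom 5: C, bond orders sum to 1 (valence 4) → 3 H
  atom 6: C, bond orders sum to 4 (valence 4) → 0 H
  atom 7: C, bond orders sum to 3 (valence 4) → 1 H
  atom 8: C, bond orders sum to 3 (valence 4) → 1 H
  atom 9: C, bond orders sum to 3 (valence 4) → 1 H
  atom 10: C, bond orders sum to 4 (valence 4) → 0 H
  atom 11: C, bond orders sum to 3 (valence 4) → 1 H
  atom 12: C, bond orders sum to 4 (valence 4) → 0 H
  atom 13: Br (halogen, monovalent) → 0 H
  atom 14: C, bond orders sum to 3 (valence 4) → 1 H
  atom 15: C, bond orders sum to 4 (valence 4) → 0 H
  atom 16: O, bond orders sum to 1 (valence 2) → 1 H
  atom 17: C, bond orders sum to 3 (valence 4) → 1 H
Totals → C:14, H:11, Br:1, O:2.
In Hill order: C14H11BrO2.

C14H11BrO2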